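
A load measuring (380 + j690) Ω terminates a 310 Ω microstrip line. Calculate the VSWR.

Γ = (Z_L − Z_0)/(Z_L + Z_0) = (70 + j690)/(690 + j690)
|Γ| = 694/976 = 0.711
VSWR = (1 + |Γ|)/(1 − |Γ|) = 1.71/0.289

VSWR ≈ 5.91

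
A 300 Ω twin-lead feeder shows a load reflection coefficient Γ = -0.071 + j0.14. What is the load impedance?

Z_L ≈ 251 + j72 Ω

Z_L = Z_0·(1 + Γ)/(1 − Γ) = 300·(0.929 + j0.14)/(1.07 − j0.14)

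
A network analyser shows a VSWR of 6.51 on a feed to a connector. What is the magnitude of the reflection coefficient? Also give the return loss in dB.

|Γ| ≈ 0.734; return loss ≈ 2.69 dB

|Γ| = (S − 1)/(S + 1) = (6.51 − 1)/(6.51 + 1) = 5.51/7.51
RL = −20·log₁₀|Γ| = −20·log₁₀(0.734)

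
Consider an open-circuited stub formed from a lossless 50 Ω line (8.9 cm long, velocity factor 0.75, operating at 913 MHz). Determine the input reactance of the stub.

λ = v/f = 0.75·c / 913 MHz = 0.246 m
βl = 2π·l/λ = 2π × 0.361 = 130°
tan(βl) = -1.19
For an open-circuited stub, Z_in = −jZ_0·cot(βl) = −jZ_0/tan(βl)

X_in ≈ 42 Ω (inductive)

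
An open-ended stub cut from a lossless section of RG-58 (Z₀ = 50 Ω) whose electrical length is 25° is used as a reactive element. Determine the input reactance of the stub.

tan(βl) = 0.466
For an open-ended stub, Z_in = −jZ_0·cot(βl) = −jZ_0/tan(βl)

X_in ≈ -107 Ω (capacitive)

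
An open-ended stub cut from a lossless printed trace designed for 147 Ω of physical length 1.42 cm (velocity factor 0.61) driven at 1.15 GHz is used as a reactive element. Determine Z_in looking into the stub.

λ = v/f = 0.61·c / 1.15 GHz = 0.159 m
βl = 2π·l/λ = 2π × 0.0892 = 32.1°
tan(βl) = 0.628
For an open-ended stub, Z_in = −jZ_0·cot(βl) = −jZ_0/tan(βl)

Z_in ≈ −j234 Ω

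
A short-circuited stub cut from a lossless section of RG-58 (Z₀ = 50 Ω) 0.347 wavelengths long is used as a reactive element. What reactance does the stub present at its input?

X_in ≈ -71.6 Ω (capacitive)

βl = 2π × 0.347 = 125°
tan(βl) = -1.43
For a short-circuited stub, Z_in = jZ_0·tan(βl)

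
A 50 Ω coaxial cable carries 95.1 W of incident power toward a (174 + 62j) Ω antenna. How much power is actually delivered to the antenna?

|Γ| = |(124 + j62)/(224 + j62)| = 0.596
|Γ|² = 0.356
P_refl = |Γ|²·P_inc = 33.8 W, P_del = (1 − |Γ|²)·P_inc = 61.3 W

P_delivered ≈ 61.3 W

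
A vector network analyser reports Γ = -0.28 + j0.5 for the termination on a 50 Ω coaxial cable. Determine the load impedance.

Z_L = Z_0·(1 + Γ)/(1 − Γ) = 50·(0.72 + j0.5)/(1.28 − j0.5)

Z_L ≈ 17.8 + j26.5 Ω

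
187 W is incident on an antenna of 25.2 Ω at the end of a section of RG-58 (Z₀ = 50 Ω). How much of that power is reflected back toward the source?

P_reflected ≈ 20.3 W

Γ = (25.2 − 50)/(25.2 + 50) = -0.33
|Γ|² = 0.109
P_refl = |Γ|²·P_inc = 20.3 W, P_del = (1 − |Γ|²)·P_inc = 167 W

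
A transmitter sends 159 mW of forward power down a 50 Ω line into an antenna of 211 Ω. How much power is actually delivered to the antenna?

Γ = (211 − 50)/(211 + 50) = 0.617
|Γ|² = 0.381
P_refl = |Γ|²·P_inc = 60.5 mW, P_del = (1 − |Γ|²)·P_inc = 98.5 mW

P_delivered ≈ 98.5 mW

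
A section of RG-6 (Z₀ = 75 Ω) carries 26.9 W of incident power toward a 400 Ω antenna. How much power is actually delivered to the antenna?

Γ = (400 − 75)/(400 + 75) = 0.684
|Γ|² = 0.468
P_refl = |Γ|²·P_inc = 12.6 W, P_del = (1 − |Γ|²)·P_inc = 14.3 W

P_delivered ≈ 14.3 W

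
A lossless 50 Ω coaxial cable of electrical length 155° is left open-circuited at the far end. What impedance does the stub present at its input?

tan(βl) = -0.466
For an open-circuited stub, Z_in = −jZ_0·cot(βl) = −jZ_0/tan(βl)

Z_in ≈ +j107 Ω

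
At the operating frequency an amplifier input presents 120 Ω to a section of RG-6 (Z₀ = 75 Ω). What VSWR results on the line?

VSWR ≈ 1.6

Γ = (120 − 75)/(120 + 75) = 0.231
VSWR = (1 + 0.231)/(1 − 0.231)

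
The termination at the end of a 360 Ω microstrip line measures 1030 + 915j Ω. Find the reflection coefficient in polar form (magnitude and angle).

Γ = (Z_L − Z_0)/(Z_L + Z_0) = (670 + j915)/(1390 + j915)
|Γ| = 1130/1660 = 0.681

Γ ≈ 0.681 ∠ 20.4°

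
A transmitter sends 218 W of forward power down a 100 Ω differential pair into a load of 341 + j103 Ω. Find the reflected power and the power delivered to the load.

P_reflected ≈ 73 W; P_delivered ≈ 145 W

|Γ| = |(241 + j103)/(441 + j103)| = 0.579
|Γ|² = 0.335
P_refl = |Γ|²·P_inc = 73 W, P_del = (1 − |Γ|²)·P_inc = 145 W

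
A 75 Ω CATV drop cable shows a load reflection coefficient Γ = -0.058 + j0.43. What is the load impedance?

Z_L ≈ 46.7 + j49.5 Ω

Z_L = Z_0·(1 + Γ)/(1 − Γ) = 75·(0.942 + j0.43)/(1.06 − j0.43)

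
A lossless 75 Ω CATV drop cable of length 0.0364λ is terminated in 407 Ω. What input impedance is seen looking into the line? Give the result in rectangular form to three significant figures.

βl = 2π × 0.0364 = 13.1°
tan(βl) = tan(13.1°) = 0.233
Z_in = Z_0·(Z_L + jZ_0·tanβl)/(Z_0 + jZ_L·tanβl)
     = 75·(407 + j17.5)/(75 + j94.7)

Z_in ≈ 165 − j191 Ω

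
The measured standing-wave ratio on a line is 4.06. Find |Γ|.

|Γ| = (S − 1)/(S + 1) = (4.06 − 1)/(4.06 + 1) = 3.06/5.06

|Γ| ≈ 0.605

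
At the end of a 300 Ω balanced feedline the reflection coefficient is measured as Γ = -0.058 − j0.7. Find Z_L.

Z_L = Z_0·(1 + Γ)/(1 − Γ) = 300·(0.942 − j0.7)/(1.06 + j0.7)

Z_L ≈ 94.4 − j261 Ω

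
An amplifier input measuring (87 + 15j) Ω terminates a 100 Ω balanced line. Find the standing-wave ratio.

Γ = (Z_L − Z_0)/(Z_L + Z_0) = (-13 + j15)/(187 + j15)
|Γ| = 19.8/188 = 0.106
VSWR = (1 + |Γ|)/(1 − |Γ|) = 1.11/0.894

VSWR ≈ 1.24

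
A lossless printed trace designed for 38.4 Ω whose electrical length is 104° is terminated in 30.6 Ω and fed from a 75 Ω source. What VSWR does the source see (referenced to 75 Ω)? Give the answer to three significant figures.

tan(βl) = -4.01
Z_in = Z_0·(Z_L + jZ_0·tanβl)/(Z_0 + jZ_L·tanβl) = 46.6 − j5.01 Ω
Γ_s = (Z_in − Z_s)/(Z_in + Z_s) = (-28.4 − j5.01)/(122 − j5.01), |Γ_s| = 0.237
VSWR = (1 + |Γ_s|)/(1 − |Γ_s|)

VSWR ≈ 1.62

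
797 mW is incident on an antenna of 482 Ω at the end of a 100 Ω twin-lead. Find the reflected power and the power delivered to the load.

P_reflected ≈ 343 mW; P_delivered ≈ 454 mW

Γ = (482 − 100)/(482 + 100) = 0.656
|Γ|² = 0.431
P_refl = |Γ|²·P_inc = 343 mW, P_del = (1 − |Γ|²)·P_inc = 454 mW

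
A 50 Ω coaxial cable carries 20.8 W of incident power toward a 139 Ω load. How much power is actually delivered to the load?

P_delivered ≈ 16.2 W

Γ = (139 − 50)/(139 + 50) = 0.471
|Γ|² = 0.222
P_refl = |Γ|²·P_inc = 4.61 W, P_del = (1 − |Γ|²)·P_inc = 16.2 W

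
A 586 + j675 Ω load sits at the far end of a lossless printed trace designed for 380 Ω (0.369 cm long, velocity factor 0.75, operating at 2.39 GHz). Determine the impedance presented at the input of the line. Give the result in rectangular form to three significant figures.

Z_in ≈ 1360 + j436 Ω

λ = v/f = 0.75·c / 2.39 GHz = 0.0941 m
βl = 2π·l/λ = 2π × 0.0392 = 14.1°
tan(βl) = tan(14.1°) = 0.251
Z_in = Z_0·(Z_L + jZ_0·tanβl)/(Z_0 + jZ_L·tanβl)
     = 380·(586 + j771)/(210 + j147)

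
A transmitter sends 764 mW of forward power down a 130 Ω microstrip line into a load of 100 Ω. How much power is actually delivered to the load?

P_delivered ≈ 751 mW

Γ = (100 − 130)/(100 + 130) = -0.13
|Γ|² = 0.017
P_refl = |Γ|²·P_inc = 13 mW, P_del = (1 − |Γ|²)·P_inc = 751 mW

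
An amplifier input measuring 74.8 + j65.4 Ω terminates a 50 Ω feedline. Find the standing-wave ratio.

VSWR ≈ 2.97

Γ = (Z_L − Z_0)/(Z_L + Z_0) = (24.8 + j65.4)/(124.8 + j65.4)
|Γ| = 69.9/141 = 0.496
VSWR = (1 + |Γ|)/(1 − |Γ|) = 1.5/0.504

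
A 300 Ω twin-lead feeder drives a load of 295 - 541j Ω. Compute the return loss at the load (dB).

RL ≈ 3.44 dB

Γ = (-5 − j541)/(595 − j541), |Γ| = 0.673
RL = −20·log₁₀|Γ| = −20·log₁₀(0.673)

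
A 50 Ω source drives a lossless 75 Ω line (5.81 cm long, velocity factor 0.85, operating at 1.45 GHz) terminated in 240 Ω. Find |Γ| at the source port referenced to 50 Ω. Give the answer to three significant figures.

|Γ| ≈ 0.475

λ = v/f = 0.85·c / 1.45 GHz = 0.176 m
βl = 2π·l/λ = 2π × 0.33 = 119°
tan(βl) = -1.81
Z_in = Z_0·(Z_L + jZ_0·tanβl)/(Z_0 + jZ_L·tanβl) = 29.7 + j36.3 Ω
Γ_s = (Z_in − Z_s)/(Z_in + Z_s) = (-20.3 + j36.3)/(79.7 + j36.3), |Γ_s| = 0.475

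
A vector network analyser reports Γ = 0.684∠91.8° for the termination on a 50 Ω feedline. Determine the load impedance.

Z_L ≈ 17.6 + j45.3 Ω

Z_L = Z_0·(1 + Γ)/(1 − Γ) = 50·(0.979 + j0.684)/(1.02 − j0.684)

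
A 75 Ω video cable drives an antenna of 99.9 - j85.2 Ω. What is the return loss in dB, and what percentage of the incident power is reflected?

Γ = (24.9 − j85.2)/(174.9 − j85.2), |Γ| = 0.456
RL = −20·log₁₀(0.456) = 6.82 dB
P_refl/P_inc = |Γ|² = 0.208

RL ≈ 6.82 dB; 20.8% of incident power reflected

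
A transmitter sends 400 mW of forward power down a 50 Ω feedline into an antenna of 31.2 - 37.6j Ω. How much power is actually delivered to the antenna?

P_delivered ≈ 312 mW

|Γ| = |(-18.8 − j37.6)/(81.2 − j37.6)| = 0.47
|Γ|² = 0.221
P_refl = |Γ|²·P_inc = 88.3 mW, P_del = (1 − |Γ|²)·P_inc = 312 mW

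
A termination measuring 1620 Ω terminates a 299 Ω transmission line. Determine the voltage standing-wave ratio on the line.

VSWR ≈ 5.42

Γ = (1620 − 299)/(1620 + 299) = 0.688
VSWR = (1 + 0.688)/(1 − 0.688)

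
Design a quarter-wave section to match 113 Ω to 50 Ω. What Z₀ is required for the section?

Z_qwt ≈ 75.2 Ω

Z_qwt = √(Z_0·R_L) = √(50 × 113) = √5650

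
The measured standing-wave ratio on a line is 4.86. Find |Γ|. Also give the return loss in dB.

|Γ| = (S − 1)/(S + 1) = (4.86 − 1)/(4.86 + 1) = 3.86/5.86
RL = −20·log₁₀|Γ| = −20·log₁₀(0.659)

|Γ| ≈ 0.659; return loss ≈ 3.63 dB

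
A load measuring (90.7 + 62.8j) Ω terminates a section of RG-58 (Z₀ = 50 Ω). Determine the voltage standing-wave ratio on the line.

VSWR ≈ 2.89

Γ = (Z_L − Z_0)/(Z_L + Z_0) = (40.7 + j62.8)/(140.7 + j62.8)
|Γ| = 74.8/154 = 0.486
VSWR = (1 + |Γ|)/(1 − |Γ|) = 1.49/0.514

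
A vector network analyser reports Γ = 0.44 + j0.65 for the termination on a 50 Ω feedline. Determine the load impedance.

Z_L = Z_0·(1 + Γ)/(1 − Γ) = 50·(1.44 + j0.65)/(0.56 − j0.65)

Z_L ≈ 26.1 + j88.3 Ω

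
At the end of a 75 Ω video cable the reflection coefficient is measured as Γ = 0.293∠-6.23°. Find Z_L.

Z_L ≈ 136 − j9.48 Ω

Z_L = Z_0·(1 + Γ)/(1 − Γ) = 75·(1.29 − j0.0318)/(0.709 + j0.0318)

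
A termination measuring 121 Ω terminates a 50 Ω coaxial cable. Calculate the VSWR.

VSWR ≈ 2.42

For a purely resistive load, VSWR = R_L/Z_0 or Z_0/R_L (whichever > 1) = 121/50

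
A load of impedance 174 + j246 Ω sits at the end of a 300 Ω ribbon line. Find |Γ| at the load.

|Γ| ≈ 0.518

Γ = (Z_L − Z_0)/(Z_L + Z_0) = (-126 + j246)/(474 + j246)
|Γ| = 276/534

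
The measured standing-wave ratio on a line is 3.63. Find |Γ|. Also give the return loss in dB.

|Γ| = (S − 1)/(S + 1) = (3.63 − 1)/(3.63 + 1) = 2.63/4.63
RL = −20·log₁₀|Γ| = −20·log₁₀(0.568)

|Γ| ≈ 0.568; return loss ≈ 4.91 dB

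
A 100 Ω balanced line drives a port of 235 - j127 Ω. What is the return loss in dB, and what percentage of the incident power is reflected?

RL ≈ 5.72 dB; 26.8% of incident power reflected

Γ = (135 − j127)/(335 − j127), |Γ| = 0.517
RL = −20·log₁₀(0.517) = 5.72 dB
P_refl/P_inc = |Γ|² = 0.268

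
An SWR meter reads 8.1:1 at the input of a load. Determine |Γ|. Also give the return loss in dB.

|Γ| = (S − 1)/(S + 1) = (8.1 − 1)/(8.1 + 1) = 7.1/9.1
RL = −20·log₁₀|Γ| = −20·log₁₀(0.78)

|Γ| ≈ 0.78; return loss ≈ 2.16 dB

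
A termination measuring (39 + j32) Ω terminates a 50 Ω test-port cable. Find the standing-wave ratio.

Γ = (Z_L − Z_0)/(Z_L + Z_0) = (-11 + j32)/(89 + j32)
|Γ| = 33.8/94.6 = 0.358
VSWR = (1 + |Γ|)/(1 − |Γ|) = 1.36/0.642

VSWR ≈ 2.11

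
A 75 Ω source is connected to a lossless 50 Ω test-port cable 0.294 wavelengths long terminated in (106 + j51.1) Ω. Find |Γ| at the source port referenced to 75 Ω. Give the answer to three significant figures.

βl = 2π × 0.294 = 106°
tan(βl) = -3.52
Z_in = Z_0·(Z_L + jZ_0·tanβl)/(Z_0 + jZ_L·tanβl) = 18.5 + j2.81 Ω
Γ_s = (Z_in − Z_s)/(Z_in + Z_s) = (-56.5 + j2.81)/(93.5 + j2.81), |Γ_s| = 0.605

|Γ| ≈ 0.605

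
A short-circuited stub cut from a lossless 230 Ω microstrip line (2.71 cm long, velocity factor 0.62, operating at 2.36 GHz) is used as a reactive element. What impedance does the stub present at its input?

λ = v/f = 0.62·c / 2.36 GHz = 0.0788 m
βl = 2π·l/λ = 2π × 0.344 = 124°
tan(βl) = -1.49
For a short-circuited stub, Z_in = jZ_0·tan(βl)

Z_in ≈ −j344 Ω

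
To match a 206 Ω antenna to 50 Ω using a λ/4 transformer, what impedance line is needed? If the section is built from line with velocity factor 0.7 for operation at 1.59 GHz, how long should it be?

Z_qwt = √(Z_0·R_L) = √(50 × 206) = √10300
λ = 0.7·c/f = 0.132 m, so l = λ/4 = 0.033 m

Z_qwt ≈ 101 Ω; length ≈ 3.3 cm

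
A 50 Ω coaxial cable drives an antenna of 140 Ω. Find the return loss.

RL ≈ 6.49 dB

Γ = (140 − 50)/(140 + 50) = 0.474
RL = −20·log₁₀|Γ| = −20·log₁₀(0.474)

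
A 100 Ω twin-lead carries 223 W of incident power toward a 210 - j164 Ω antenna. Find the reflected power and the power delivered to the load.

|Γ| = |(110 − j164)/(310 − j164)| = 0.563
|Γ|² = 0.317
P_refl = |Γ|²·P_inc = 70.7 W, P_del = (1 − |Γ|²)·P_inc = 152 W

P_reflected ≈ 70.7 W; P_delivered ≈ 152 W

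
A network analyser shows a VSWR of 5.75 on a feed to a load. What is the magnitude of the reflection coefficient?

|Γ| ≈ 0.704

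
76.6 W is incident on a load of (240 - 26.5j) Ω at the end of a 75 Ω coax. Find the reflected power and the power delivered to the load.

|Γ| = |(165 − j26.5)/(315 − j26.5)| = 0.529
|Γ|² = 0.279
P_refl = |Γ|²·P_inc = 21.4 W, P_del = (1 − |Γ|²)·P_inc = 55.2 W

P_reflected ≈ 21.4 W; P_delivered ≈ 55.2 W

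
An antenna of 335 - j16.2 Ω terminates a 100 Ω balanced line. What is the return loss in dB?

Γ = (235 − j16.2)/(435 − j16.2), |Γ| = 0.541
RL = −20·log₁₀|Γ| = −20·log₁₀(0.541)

RL ≈ 5.33 dB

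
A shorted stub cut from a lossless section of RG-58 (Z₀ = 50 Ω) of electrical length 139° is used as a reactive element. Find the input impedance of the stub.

Z_in ≈ −j43.5 Ω

tan(βl) = -0.869
For a shorted stub, Z_in = jZ_0·tan(βl)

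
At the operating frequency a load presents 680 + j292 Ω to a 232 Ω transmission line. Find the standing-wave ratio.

Γ = (Z_L − Z_0)/(Z_L + Z_0) = (448 + j292)/(912 + j292)
|Γ| = 535/958 = 0.558
VSWR = (1 + |Γ|)/(1 − |Γ|) = 1.56/0.442

VSWR ≈ 3.53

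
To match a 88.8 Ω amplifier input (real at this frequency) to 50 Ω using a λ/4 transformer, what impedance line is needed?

Z_qwt = √(Z_0·R_L) = √(50 × 88.8) = √4440

Z_qwt ≈ 66.6 Ω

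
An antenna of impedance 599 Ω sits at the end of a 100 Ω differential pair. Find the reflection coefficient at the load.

Γ = 0.714

Γ = (Z_L − Z_0)/(Z_L + Z_0) = (599 − 100)/(599 + 100) = 499/699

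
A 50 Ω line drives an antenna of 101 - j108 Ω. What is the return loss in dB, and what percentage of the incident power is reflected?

RL ≈ 3.83 dB; 41.4% of incident power reflected

Γ = (51 − j108)/(151 − j108), |Γ| = 0.643
RL = −20·log₁₀(0.643) = 3.83 dB
P_refl/P_inc = |Γ|² = 0.414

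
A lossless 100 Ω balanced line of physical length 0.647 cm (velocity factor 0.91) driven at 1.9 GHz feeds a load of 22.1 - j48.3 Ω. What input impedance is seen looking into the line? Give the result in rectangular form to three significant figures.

λ = v/f = 0.91·c / 1.9 GHz = 0.144 m
βl = 2π·l/λ = 2π × 0.045 = 16.2°
tan(βl) = tan(16.2°) = 0.291
Z_in = Z_0·(Z_L + jZ_0·tanβl)/(Z_0 + jZ_L·tanβl)
     = 100·(22.1 − j19.2)/(114 + j6.43)

Z_in ≈ 18.4 − j17.9 Ω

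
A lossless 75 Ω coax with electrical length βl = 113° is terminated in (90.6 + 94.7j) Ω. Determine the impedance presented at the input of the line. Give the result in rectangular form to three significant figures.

Z_in ≈ 24.8 − j2.85 Ω

tan(βl) = tan(113°) = -2.36
Z_in = Z_0·(Z_L + jZ_0·tanβl)/(Z_0 + jZ_L·tanβl)
     = 75·(90.6 − j82)/(298 − j213)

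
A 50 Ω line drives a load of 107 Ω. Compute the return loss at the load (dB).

Γ = (107 − 50)/(107 + 50) = 0.363
RL = −20·log₁₀|Γ| = −20·log₁₀(0.363)

RL ≈ 8.8 dB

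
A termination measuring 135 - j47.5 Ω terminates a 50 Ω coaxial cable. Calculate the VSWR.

VSWR ≈ 3.08

Γ = (Z_L − Z_0)/(Z_L + Z_0) = (85 − j47.5)/(185 − j47.5)
|Γ| = 97.4/191 = 0.51
VSWR = (1 + |Γ|)/(1 − |Γ|) = 1.51/0.49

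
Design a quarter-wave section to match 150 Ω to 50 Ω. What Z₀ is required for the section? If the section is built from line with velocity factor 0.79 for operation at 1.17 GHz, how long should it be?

Z_qwt ≈ 86.6 Ω; length ≈ 5.06 cm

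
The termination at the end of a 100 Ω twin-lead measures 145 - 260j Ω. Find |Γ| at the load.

Γ = (Z_L − Z_0)/(Z_L + Z_0) = (45 − j260)/(245 − j260)
|Γ| = 264/357

|Γ| ≈ 0.739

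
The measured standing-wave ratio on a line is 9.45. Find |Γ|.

|Γ| ≈ 0.809

|Γ| = (S − 1)/(S + 1) = (9.45 − 1)/(9.45 + 1) = 8.45/10.4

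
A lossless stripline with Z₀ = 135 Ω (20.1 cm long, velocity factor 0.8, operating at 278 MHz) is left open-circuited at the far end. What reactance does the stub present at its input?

λ = v/f = 0.8·c / 278 MHz = 0.863 m
βl = 2π·l/λ = 2π × 0.233 = 83.8°
tan(βl) = 9.23
For an open-circuited stub, Z_in = −jZ_0·cot(βl) = −jZ_0/tan(βl)

X_in ≈ -14.6 Ω (capacitive)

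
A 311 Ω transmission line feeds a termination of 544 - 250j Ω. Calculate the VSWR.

VSWR ≈ 2.24

Γ = (Z_L − Z_0)/(Z_L + Z_0) = (233 − j250)/(855 − j250)
|Γ| = 342/891 = 0.384
VSWR = (1 + |Γ|)/(1 − |Γ|) = 1.38/0.616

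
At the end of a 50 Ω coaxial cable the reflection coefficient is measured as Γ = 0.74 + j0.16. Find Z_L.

Z_L = Z_0·(1 + Γ)/(1 − Γ) = 50·(1.74 + j0.16)/(0.26 − j0.16)

Z_L ≈ 229 + j172 Ω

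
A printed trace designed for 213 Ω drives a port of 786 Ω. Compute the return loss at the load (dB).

RL ≈ 4.83 dB

Γ = (786 − 213)/(786 + 213) = 0.574
RL = −20·log₁₀|Γ| = −20·log₁₀(0.574)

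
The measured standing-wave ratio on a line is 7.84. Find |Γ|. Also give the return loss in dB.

|Γ| ≈ 0.774; return loss ≈ 2.23 dB

|Γ| = (S − 1)/(S + 1) = (7.84 − 1)/(7.84 + 1) = 6.84/8.84
RL = −20·log₁₀|Γ| = −20·log₁₀(0.774)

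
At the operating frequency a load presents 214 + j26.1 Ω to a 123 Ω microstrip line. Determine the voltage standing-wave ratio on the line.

Γ = (Z_L − Z_0)/(Z_L + Z_0) = (91 + j26.1)/(337 + j26.1)
|Γ| = 94.7/338 = 0.28
VSWR = (1 + |Γ|)/(1 − |Γ|) = 1.28/0.72

VSWR ≈ 1.78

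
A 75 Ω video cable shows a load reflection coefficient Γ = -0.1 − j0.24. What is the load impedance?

Z_L ≈ 55.2 − j28.4 Ω

Z_L = Z_0·(1 + Γ)/(1 − Γ) = 75·(0.9 − j0.24)/(1.1 + j0.24)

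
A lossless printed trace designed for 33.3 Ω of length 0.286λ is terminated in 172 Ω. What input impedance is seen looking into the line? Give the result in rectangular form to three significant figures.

βl = 2π × 0.286 = 103°
tan(βl) = tan(103°) = -4.35
Z_in = Z_0·(Z_L + jZ_0·tanβl)/(Z_0 + jZ_L·tanβl)
     = 33.3·(172 − j145)/(33.3 − j747)

Z_in ≈ 6.78 + j7.36 Ω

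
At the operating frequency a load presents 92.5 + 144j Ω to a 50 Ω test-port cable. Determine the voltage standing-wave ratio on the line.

VSWR ≈ 6.73

Γ = (Z_L − Z_0)/(Z_L + Z_0) = (42.5 + j144)/(142.5 + j144)
|Γ| = 150/203 = 0.741
VSWR = (1 + |Γ|)/(1 − |Γ|) = 1.74/0.259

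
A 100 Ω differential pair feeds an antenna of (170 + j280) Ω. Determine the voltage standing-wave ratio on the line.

VSWR ≈ 6.75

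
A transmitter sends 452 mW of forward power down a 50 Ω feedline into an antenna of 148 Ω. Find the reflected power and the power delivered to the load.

Γ = (148 − 50)/(148 + 50) = 0.495
|Γ|² = 0.245
P_refl = |Γ|²·P_inc = 111 mW, P_del = (1 − |Γ|²)·P_inc = 341 mW

P_reflected ≈ 111 mW; P_delivered ≈ 341 mW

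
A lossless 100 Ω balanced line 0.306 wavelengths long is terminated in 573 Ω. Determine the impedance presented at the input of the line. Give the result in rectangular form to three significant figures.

Z_in ≈ 19.7 + j35.4 Ω

βl = 2π × 0.306 = 110°
tan(βl) = tan(110°) = -2.72
Z_in = Z_0·(Z_L + jZ_0·tanβl)/(Z_0 + jZ_L·tanβl)
     = 100·(573 − j272)/(100 − j1560)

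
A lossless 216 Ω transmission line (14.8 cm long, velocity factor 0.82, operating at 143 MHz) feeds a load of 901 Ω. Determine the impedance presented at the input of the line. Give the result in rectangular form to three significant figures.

Z_in ≈ 169 − j293 Ω

λ = v/f = 0.82·c / 143 MHz = 1.72 m
βl = 2π·l/λ = 2π × 0.086 = 31°
tan(βl) = tan(31°) = 0.6
Z_in = Z_0·(Z_L + jZ_0·tanβl)/(Z_0 + jZ_L·tanβl)
     = 216·(901 + j130)/(216 + j541)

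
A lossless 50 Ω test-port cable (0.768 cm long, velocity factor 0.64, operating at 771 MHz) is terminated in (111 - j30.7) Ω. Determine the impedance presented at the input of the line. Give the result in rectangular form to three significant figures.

Z_in ≈ 79.8 − j49.7 Ω

λ = v/f = 0.64·c / 771 MHz = 0.249 m
βl = 2π·l/λ = 2π × 0.0308 = 11.1°
tan(βl) = tan(11.1°) = 0.196
Z_in = Z_0·(Z_L + jZ_0·tanβl)/(Z_0 + jZ_L·tanβl)
     = 50·(111 − j20.9)/(56 + j21.8)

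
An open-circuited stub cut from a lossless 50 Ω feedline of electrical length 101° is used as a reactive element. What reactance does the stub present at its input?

X_in ≈ 9.72 Ω (inductive)

tan(βl) = -5.14
For an open-circuited stub, Z_in = −jZ_0·cot(βl) = −jZ_0/tan(βl)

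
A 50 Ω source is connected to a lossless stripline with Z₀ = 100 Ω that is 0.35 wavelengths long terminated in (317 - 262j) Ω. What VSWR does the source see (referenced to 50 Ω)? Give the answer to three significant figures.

βl = 2π × 0.35 = 126°
tan(βl) = -1.38
Z_in = Z_0·(Z_L + jZ_0·tanβl)/(Z_0 + jZ_L·tanβl) = 35.5 + j93.9 Ω
Γ_s = (Z_in − Z_s)/(Z_in + Z_s) = (-14.5 + j93.9)/(85.5 + j93.9), |Γ_s| = 0.748
VSWR = (1 + |Γ_s|)/(1 − |Γ_s|)

VSWR ≈ 6.94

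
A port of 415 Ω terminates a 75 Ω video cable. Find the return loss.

RL ≈ 3.17 dB

Γ = (415 − 75)/(415 + 75) = 0.694
RL = −20·log₁₀|Γ| = −20·log₁₀(0.694)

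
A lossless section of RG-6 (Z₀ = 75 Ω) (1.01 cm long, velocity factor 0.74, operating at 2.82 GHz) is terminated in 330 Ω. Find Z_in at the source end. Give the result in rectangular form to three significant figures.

λ = v/f = 0.74·c / 2.82 GHz = 0.0787 m
βl = 2π·l/λ = 2π × 0.128 = 46.2°
tan(βl) = tan(46.2°) = 1.04
Z_in = Z_0·(Z_L + jZ_0·tanβl)/(Z_0 + jZ_L·tanβl)
     = 75·(330 + j78.2)/(75 + j344)

Z_in ≈ 31.2 − j65.1 Ω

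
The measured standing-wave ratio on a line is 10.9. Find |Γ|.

|Γ| = (S − 1)/(S + 1) = (10.9 − 1)/(10.9 + 1) = 9.9/11.9

|Γ| ≈ 0.832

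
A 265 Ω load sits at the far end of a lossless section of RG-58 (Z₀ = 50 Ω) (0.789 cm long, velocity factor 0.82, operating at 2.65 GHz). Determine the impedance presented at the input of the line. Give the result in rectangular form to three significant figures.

λ = v/f = 0.82·c / 2.65 GHz = 0.0928 m
βl = 2π·l/λ = 2π × 0.085 = 30.6°
tan(βl) = tan(30.6°) = 0.591
Z_in = Z_0·(Z_L + jZ_0·tanβl)/(Z_0 + jZ_L·tanβl)
     = 50·(265 + j29.6)/(50 + j157)

Z_in ≈ 33 − j74 Ω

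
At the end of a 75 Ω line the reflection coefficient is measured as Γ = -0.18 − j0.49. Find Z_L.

Z_L = Z_0·(1 + Γ)/(1 − Γ) = 75·(0.82 − j0.49)/(1.18 + j0.49)

Z_L ≈ 33.4 − j45 Ω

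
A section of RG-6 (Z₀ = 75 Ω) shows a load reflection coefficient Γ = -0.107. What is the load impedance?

Z_L ≈ 60.5 Ω

Z_L = Z_0·(1 + Γ)/(1 − Γ) = 75·(0.893)/(1.11)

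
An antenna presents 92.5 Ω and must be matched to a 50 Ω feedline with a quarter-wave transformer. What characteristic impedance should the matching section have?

Z_qwt ≈ 68 Ω

Z_qwt = √(Z_0·R_L) = √(50 × 92.5) = √4625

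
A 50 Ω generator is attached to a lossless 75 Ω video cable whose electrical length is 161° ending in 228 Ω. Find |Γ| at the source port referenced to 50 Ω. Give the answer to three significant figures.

|Γ| ≈ 0.623

tan(βl) = -0.344
Z_in = Z_0·(Z_L + jZ_0·tanβl)/(Z_0 + jZ_L·tanβl) = 122 + j102 Ω
Γ_s = (Z_in − Z_s)/(Z_in + Z_s) = (71.7 + j102)/(172 + j102), |Γ_s| = 0.623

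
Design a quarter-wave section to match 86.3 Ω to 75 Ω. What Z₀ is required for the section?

Z_qwt ≈ 80.5 Ω

Z_qwt = √(Z_0·R_L) = √(75 × 86.3) = √6472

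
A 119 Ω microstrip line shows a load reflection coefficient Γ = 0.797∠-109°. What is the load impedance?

Z_L = Z_0·(1 + Γ)/(1 − Γ) = 119·(0.741 − j0.754)/(1.26 + j0.754)

Z_L ≈ 20.2 − j83.3 Ω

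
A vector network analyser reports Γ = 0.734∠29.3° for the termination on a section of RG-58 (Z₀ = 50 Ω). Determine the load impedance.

Z_L ≈ 89.2 + j139 Ω

Z_L = Z_0·(1 + Γ)/(1 − Γ) = 50·(1.64 + j0.359)/(0.36 − j0.359)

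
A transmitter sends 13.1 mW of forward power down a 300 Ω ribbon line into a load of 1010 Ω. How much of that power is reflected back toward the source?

P_reflected ≈ 3.85 mW

Γ = (1010 − 300)/(1010 + 300) = 0.542
|Γ|² = 0.294
P_refl = |Γ|²·P_inc = 3.85 mW, P_del = (1 − |Γ|²)·P_inc = 9.25 mW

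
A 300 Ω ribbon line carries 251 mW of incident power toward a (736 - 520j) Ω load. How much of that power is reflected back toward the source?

P_reflected ≈ 86 mW

|Γ| = |(436 − j520)/(1036 − j520)| = 0.585
|Γ|² = 0.343
P_refl = |Γ|²·P_inc = 86 mW, P_del = (1 − |Γ|²)·P_inc = 165 mW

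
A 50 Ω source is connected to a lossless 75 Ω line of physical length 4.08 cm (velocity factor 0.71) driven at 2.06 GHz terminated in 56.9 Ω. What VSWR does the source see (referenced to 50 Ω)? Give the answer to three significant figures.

VSWR ≈ 1.55

λ = v/f = 0.71·c / 2.06 GHz = 0.103 m
βl = 2π·l/λ = 2π × 0.395 = 142°
tan(βl) = -0.78
Z_in = Z_0·(Z_L + jZ_0·tanβl)/(Z_0 + jZ_L·tanβl) = 67.8 − j18.4 Ω
Γ_s = (Z_in − Z_s)/(Z_in + Z_s) = (17.8 − j18.4)/(118 − j18.4), |Γ_s| = 0.215
VSWR = (1 + |Γ_s|)/(1 − |Γ_s|)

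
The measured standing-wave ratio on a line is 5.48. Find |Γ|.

|Γ| ≈ 0.691

|Γ| = (S − 1)/(S + 1) = (5.48 − 1)/(5.48 + 1) = 4.48/6.48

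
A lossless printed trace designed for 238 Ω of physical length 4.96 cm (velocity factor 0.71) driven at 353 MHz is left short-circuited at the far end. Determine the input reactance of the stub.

λ = v/f = 0.71·c / 353 MHz = 0.603 m
βl = 2π·l/λ = 2π × 0.0822 = 29.6°
tan(βl) = 0.568
For a short-circuited stub, Z_in = jZ_0·tan(βl)

X_in ≈ 135 Ω (inductive)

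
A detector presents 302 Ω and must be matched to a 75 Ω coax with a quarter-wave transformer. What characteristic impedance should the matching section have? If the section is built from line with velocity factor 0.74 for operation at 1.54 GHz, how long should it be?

Z_qwt ≈ 150 Ω; length ≈ 3.6 cm

Z_qwt = √(Z_0·R_L) = √(75 × 302) = √22650
λ = 0.74·c/f = 0.144 m, so l = λ/4 = 0.036 m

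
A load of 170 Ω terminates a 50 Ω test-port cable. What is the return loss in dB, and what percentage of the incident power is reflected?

Γ = (170 − 50)/(170 + 50) = 0.545
RL = −20·log₁₀(0.545) = 5.26 dB
P_refl/P_inc = |Γ|² = 0.298

RL ≈ 5.26 dB; 29.8% of incident power reflected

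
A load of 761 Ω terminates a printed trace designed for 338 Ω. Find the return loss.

RL ≈ 8.29 dB

Γ = (761 − 338)/(761 + 338) = 0.385
RL = −20·log₁₀|Γ| = −20·log₁₀(0.385)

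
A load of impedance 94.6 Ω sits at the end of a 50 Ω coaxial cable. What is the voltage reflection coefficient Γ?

Γ = 0.308

Γ = (Z_L − Z_0)/(Z_L + Z_0) = (94.6 − 50)/(94.6 + 50) = 44.6/144.6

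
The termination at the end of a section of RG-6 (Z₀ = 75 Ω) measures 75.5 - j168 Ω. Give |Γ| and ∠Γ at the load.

Γ ≈ 0.745 ∠ -41.7°

Γ = (Z_L − Z_0)/(Z_L + Z_0) = (0.5 − j168)/(150.5 − j168)
|Γ| = 168/226 = 0.745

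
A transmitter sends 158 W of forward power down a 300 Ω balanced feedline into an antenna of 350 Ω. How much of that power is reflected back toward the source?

Γ = (350 − 300)/(350 + 300) = 0.0769
|Γ|² = 0.00592
P_refl = |Γ|²·P_inc = 0.935 W, P_del = (1 − |Γ|²)·P_inc = 157 W

P_reflected ≈ 0.935 W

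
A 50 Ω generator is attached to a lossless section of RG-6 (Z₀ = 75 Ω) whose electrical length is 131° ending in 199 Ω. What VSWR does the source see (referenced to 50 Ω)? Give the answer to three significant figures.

tan(βl) = -1.15
Z_in = Z_0·(Z_L + jZ_0·tanβl)/(Z_0 + jZ_L·tanβl) = 44.8 + j50.5 Ω
Γ_s = (Z_in − Z_s)/(Z_in + Z_s) = (-5.18 + j50.5)/(94.8 + j50.5), |Γ_s| = 0.473
VSWR = (1 + |Γ_s|)/(1 − |Γ_s|)

VSWR ≈ 2.79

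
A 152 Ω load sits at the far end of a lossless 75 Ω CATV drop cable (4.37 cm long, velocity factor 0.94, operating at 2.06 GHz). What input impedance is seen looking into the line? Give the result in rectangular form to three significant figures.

λ = v/f = 0.94·c / 2.06 GHz = 0.137 m
βl = 2π·l/λ = 2π × 0.319 = 115°
tan(βl) = tan(115°) = -2.15
Z_in = Z_0·(Z_L + jZ_0·tanβl)/(Z_0 + jZ_L·tanβl)
     = 75·(152 − j161)/(75 − j327)

Z_in ≈ 42.7 + j25 Ω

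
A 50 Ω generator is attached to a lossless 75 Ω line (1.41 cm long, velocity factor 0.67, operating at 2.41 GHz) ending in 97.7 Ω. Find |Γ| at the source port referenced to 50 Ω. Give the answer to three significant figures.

λ = v/f = 0.67·c / 2.41 GHz = 0.0834 m
βl = 2π·l/λ = 2π × 0.169 = 60.9°
tan(βl) = 1.79
Z_in = Z_0·(Z_L + jZ_0·tanβl)/(Z_0 + jZ_L·tanβl) = 63.8 − j14.5 Ω
Γ_s = (Z_in − Z_s)/(Z_in + Z_s) = (13.8 − j14.5)/(114 − j14.5), |Γ_s| = 0.175

|Γ| ≈ 0.175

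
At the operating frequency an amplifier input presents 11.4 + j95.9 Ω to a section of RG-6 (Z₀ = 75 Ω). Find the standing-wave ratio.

VSWR ≈ 17.4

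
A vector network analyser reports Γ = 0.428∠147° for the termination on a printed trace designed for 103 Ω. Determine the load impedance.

Z_L ≈ 44.3 + j25.3 Ω

Z_L = Z_0·(1 + Γ)/(1 − Γ) = 103·(0.641 + j0.233)/(1.36 − j0.233)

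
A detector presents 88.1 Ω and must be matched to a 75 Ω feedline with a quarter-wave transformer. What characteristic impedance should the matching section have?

Z_qwt = √(Z_0·R_L) = √(75 × 88.1) = √6608

Z_qwt ≈ 81.3 Ω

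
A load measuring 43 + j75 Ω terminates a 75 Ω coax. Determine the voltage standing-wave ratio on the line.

VSWR ≈ 3.8

Γ = (Z_L − Z_0)/(Z_L + Z_0) = (-32 + j75)/(118 + j75)
|Γ| = 81.5/140 = 0.583
VSWR = (1 + |Γ|)/(1 − |Γ|) = 1.58/0.417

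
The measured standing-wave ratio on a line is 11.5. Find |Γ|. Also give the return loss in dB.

|Γ| = (S − 1)/(S + 1) = (11.5 − 1)/(11.5 + 1) = 10.5/12.5
RL = −20·log₁₀|Γ| = −20·log₁₀(0.84)

|Γ| ≈ 0.84; return loss ≈ 1.51 dB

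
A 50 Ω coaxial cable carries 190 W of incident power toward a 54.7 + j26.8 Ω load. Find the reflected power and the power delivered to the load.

|Γ| = |(4.7 + j26.8)/(104.7 + j26.8)| = 0.252
|Γ|² = 0.0634
P_refl = |Γ|²·P_inc = 12 W, P_del = (1 − |Γ|²)·P_inc = 178 W

P_reflected ≈ 12 W; P_delivered ≈ 178 W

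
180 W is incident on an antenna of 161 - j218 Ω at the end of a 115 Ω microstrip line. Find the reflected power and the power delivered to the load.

P_reflected ≈ 72.2 W; P_delivered ≈ 108 W

|Γ| = |(46 − j218)/(276 − j218)| = 0.633
|Γ|² = 0.401
P_refl = |Γ|²·P_inc = 72.2 W, P_del = (1 − |Γ|²)·P_inc = 108 W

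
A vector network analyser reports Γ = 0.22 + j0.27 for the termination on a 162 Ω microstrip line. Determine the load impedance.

Z_L = Z_0·(1 + Γ)/(1 − Γ) = 162·(1.22 + j0.27)/(0.78 − j0.27)

Z_L ≈ 209 + j128 Ω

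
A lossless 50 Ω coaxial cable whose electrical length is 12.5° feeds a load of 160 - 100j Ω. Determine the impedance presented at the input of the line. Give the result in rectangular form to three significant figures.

Z_in ≈ 64.9 − j93.5 Ω

tan(βl) = tan(12.5°) = 0.222
Z_in = Z_0·(Z_L + jZ_0·tanβl)/(Z_0 + jZ_L·tanβl)
     = 50·(160 − j88.9)/(72.2 + j35.5)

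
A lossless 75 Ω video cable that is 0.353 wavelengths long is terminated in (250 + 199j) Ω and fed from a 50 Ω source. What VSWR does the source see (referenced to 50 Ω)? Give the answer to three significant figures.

βl = 2π × 0.353 = 127°
tan(βl) = -1.32
Z_in = Z_0·(Z_L + jZ_0·tanβl)/(Z_0 + jZ_L·tanβl) = 17.3 + j39 Ω
Γ_s = (Z_in − Z_s)/(Z_in + Z_s) = (-32.7 + j39)/(67.3 + j39), |Γ_s| = 0.655
VSWR = (1 + |Γ_s|)/(1 − |Γ_s|)

VSWR ≈ 4.79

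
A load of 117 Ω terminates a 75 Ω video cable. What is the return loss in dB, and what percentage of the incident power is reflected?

Γ = (117 − 75)/(117 + 75) = 0.219
RL = −20·log₁₀(0.219) = 13.2 dB
P_refl/P_inc = |Γ|² = 0.0479

RL ≈ 13.2 dB; 4.79% of incident power reflected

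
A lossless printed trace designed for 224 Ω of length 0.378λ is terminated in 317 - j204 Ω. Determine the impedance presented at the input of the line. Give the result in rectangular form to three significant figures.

Z_in ≈ 326 + j203 Ω

βl = 2π × 0.378 = 136°
tan(βl) = tan(136°) = -0.963
Z_in = Z_0·(Z_L + jZ_0·tanβl)/(Z_0 + jZ_L·tanβl)
     = 224·(317 − j420)/(27.5 − j305)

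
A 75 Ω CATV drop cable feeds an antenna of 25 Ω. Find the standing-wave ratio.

VSWR ≈ 3

For a purely resistive load, VSWR = R_L/Z_0 or Z_0/R_L (whichever > 1) = 75/25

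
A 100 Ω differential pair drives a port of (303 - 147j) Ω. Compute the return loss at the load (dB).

RL ≈ 4.67 dB

Γ = (203 − j147)/(403 − j147), |Γ| = 0.584
RL = −20·log₁₀|Γ| = −20·log₁₀(0.584)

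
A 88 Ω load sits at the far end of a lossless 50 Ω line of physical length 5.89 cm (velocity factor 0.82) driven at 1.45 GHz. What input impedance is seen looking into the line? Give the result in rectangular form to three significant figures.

λ = v/f = 0.82·c / 1.45 GHz = 0.17 m
βl = 2π·l/λ = 2π × 0.347 = 125°
tan(βl) = tan(125°) = -1.43
Z_in = Z_0·(Z_L + jZ_0·tanβl)/(Z_0 + jZ_L·tanβl)
     = 50·(88 − j71.5)/(50 − j126)

Z_in ≈ 36.5 + j20.5 Ω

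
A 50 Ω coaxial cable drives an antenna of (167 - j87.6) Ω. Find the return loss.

Γ = (117 − j87.6)/(217 − j87.6), |Γ| = 0.625
RL = −20·log₁₀|Γ| = −20·log₁₀(0.625)

RL ≈ 4.09 dB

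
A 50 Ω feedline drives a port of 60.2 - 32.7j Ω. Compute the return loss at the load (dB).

Γ = (10.2 − j32.7)/(110.2 − j32.7), |Γ| = 0.298
RL = −20·log₁₀|Γ| = −20·log₁₀(0.298)

RL ≈ 10.5 dB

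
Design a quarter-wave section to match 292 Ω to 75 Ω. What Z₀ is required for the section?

Z_qwt ≈ 148 Ω

Z_qwt = √(Z_0·R_L) = √(75 × 292) = √21900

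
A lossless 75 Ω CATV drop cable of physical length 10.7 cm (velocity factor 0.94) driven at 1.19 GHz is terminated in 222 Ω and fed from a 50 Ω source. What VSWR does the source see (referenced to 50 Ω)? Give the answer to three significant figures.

λ = v/f = 0.94·c / 1.19 GHz = 0.237 m
βl = 2π·l/λ = 2π × 0.452 = 163°
tan(βl) = -0.314
Z_in = Z_0·(Z_L + jZ_0·tanβl)/(Z_0 + jZ_L·tanβl) = 131 + j98.1 Ω
Γ_s = (Z_in − Z_s)/(Z_in + Z_s) = (80.7 + j98.1)/(181 + j98.1), |Γ_s| = 0.618
VSWR = (1 + |Γ_s|)/(1 − |Γ_s|)

VSWR ≈ 4.23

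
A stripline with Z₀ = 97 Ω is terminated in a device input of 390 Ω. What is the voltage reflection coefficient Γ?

Γ = 0.602

Γ = (Z_L − Z_0)/(Z_L + Z_0) = (390 − 97)/(390 + 97) = 293/487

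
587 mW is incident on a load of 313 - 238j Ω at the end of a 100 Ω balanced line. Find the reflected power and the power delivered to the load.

P_reflected ≈ 264 mW; P_delivered ≈ 323 mW

|Γ| = |(213 − j238)/(413 − j238)| = 0.67
|Γ|² = 0.449
P_refl = |Γ|²·P_inc = 264 mW, P_del = (1 − |Γ|²)·P_inc = 323 mW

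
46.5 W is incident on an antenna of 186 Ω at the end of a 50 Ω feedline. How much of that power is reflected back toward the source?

Γ = (186 − 50)/(186 + 50) = 0.576
|Γ|² = 0.332
P_refl = |Γ|²·P_inc = 15.4 W, P_del = (1 − |Γ|²)·P_inc = 31.1 W

P_reflected ≈ 15.4 W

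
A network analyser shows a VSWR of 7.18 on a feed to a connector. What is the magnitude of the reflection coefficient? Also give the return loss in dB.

|Γ| ≈ 0.756; return loss ≈ 2.44 dB

|Γ| = (S − 1)/(S + 1) = (7.18 − 1)/(7.18 + 1) = 6.18/8.18
RL = −20·log₁₀|Γ| = −20·log₁₀(0.756)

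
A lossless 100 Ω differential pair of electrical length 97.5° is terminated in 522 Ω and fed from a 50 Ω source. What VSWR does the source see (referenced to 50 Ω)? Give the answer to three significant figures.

tan(βl) = -7.6
Z_in = Z_0·(Z_L + jZ_0·tanβl)/(Z_0 + jZ_L·tanβl) = 19.5 + j12.7 Ω
Γ_s = (Z_in − Z_s)/(Z_in + Z_s) = (-30.5 + j12.7)/(69.5 + j12.7), |Γ_s| = 0.468
VSWR = (1 + |Γ_s|)/(1 − |Γ_s|)

VSWR ≈ 2.76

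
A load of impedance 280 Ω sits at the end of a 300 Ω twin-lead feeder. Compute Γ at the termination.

Γ = -0.0345

Γ = (Z_L − Z_0)/(Z_L + Z_0) = (280 − 300)/(280 + 300) = -20/580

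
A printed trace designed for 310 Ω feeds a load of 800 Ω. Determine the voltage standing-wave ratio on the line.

Γ = (800 − 310)/(800 + 310) = 0.441
VSWR = (1 + 0.441)/(1 − 0.441)

VSWR ≈ 2.58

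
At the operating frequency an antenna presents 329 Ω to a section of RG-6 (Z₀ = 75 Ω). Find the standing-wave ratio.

VSWR ≈ 4.39

For a purely resistive load, VSWR = R_L/Z_0 or Z_0/R_L (whichever > 1) = 329/75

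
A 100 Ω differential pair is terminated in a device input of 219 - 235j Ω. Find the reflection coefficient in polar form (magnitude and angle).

Γ ≈ 0.665 ∠ -26.8°

Γ = (Z_L − Z_0)/(Z_L + Z_0) = (119 − j235)/(319 − j235)
|Γ| = 263/396 = 0.665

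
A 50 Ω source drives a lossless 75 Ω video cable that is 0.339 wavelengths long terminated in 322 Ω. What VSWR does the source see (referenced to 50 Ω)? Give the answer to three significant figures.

VSWR ≈ 3.91

βl = 2π × 0.339 = 122°
tan(βl) = -1.6
Z_in = Z_0·(Z_L + jZ_0·tanβl)/(Z_0 + jZ_L·tanβl) = 23.8 + j43.5 Ω
Γ_s = (Z_in − Z_s)/(Z_in + Z_s) = (-26.2 + j43.5)/(73.8 + j43.5), |Γ_s| = 0.593
VSWR = (1 + |Γ_s|)/(1 − |Γ_s|)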